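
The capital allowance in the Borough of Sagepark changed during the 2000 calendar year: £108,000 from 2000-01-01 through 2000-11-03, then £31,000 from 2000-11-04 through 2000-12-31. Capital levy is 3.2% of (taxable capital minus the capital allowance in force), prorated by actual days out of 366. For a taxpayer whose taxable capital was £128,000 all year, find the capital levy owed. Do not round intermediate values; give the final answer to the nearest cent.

2000-01-01 to 2000-11-03: 308 days, exemption £108,000 → (£128,000 − £108,000) × 3.2% × 308/366 = £538.5792
2000-11-04 to 2000-12-31: 58 days, exemption £31,000 → (£128,000 − £31,000) × 3.2% × 58/366 = £491.8907
Total = £1,030.4699

£1,030.47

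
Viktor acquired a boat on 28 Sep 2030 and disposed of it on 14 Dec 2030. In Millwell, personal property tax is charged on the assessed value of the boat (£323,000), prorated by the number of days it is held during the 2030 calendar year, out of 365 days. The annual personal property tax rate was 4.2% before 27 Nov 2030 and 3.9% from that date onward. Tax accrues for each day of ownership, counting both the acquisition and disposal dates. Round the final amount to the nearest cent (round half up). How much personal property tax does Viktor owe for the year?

£2,851.25

28 Sep – 26 Nov 2030: 60 days at 4.2% → £323,000 × 4.2% × 60/365 = £2,230.0274
27 Nov – 14 Dec 2030: 18 days at 3.9% → £323,000 × 3.9% × 18/365 = £621.2219
Total = £2,851.2493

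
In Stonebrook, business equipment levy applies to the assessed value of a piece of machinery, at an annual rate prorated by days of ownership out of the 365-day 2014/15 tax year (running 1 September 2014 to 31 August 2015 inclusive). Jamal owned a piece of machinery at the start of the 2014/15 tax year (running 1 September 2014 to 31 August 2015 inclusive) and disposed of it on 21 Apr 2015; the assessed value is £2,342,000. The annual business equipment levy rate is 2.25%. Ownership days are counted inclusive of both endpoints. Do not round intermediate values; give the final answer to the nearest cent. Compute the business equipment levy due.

£33,638.18

Days held (1 Sep 2014 – 21 Apr 2015): 233 out of 365
Tax = £2,342,000 × 2.25% × 233/365 = £33,638.1781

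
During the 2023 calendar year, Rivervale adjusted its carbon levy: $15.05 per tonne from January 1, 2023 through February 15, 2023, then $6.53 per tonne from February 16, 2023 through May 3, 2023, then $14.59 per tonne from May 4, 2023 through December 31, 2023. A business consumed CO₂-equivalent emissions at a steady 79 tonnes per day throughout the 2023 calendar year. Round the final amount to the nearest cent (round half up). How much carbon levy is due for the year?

$373,345.31

January 1 – February 15, 2023: 46 days × 79 tonnes/day = 3,634 tonnes at $15.05/tonne → $54,691.70
February 16 – May 3, 2023: 77 days × 79 tonnes/day = 6,083 tonnes at $6.53/tonne → $39,721.99
May 4 – December 31, 2023: 242 days × 79 tonnes/day = 19,118 tonnes at $14.59/tonne → $278,931.62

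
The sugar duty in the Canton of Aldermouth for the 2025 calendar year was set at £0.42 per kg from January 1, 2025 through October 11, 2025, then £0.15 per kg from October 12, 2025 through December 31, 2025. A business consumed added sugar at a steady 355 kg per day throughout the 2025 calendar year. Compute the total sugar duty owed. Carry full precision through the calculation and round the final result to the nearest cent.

£46,657.65

January 1 – October 11, 2025: 284 days × 355 kg/day = 100,820 kg at £0.42/kg → £42,344.40
October 12 – December 31, 2025: 81 days × 355 kg/day = 28,755 kg at £0.15/kg → £4,313.25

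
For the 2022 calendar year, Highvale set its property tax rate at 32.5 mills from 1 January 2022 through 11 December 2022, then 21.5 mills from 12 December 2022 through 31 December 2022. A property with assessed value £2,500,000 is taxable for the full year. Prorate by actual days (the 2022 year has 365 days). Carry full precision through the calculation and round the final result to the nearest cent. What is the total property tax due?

£79,743.15

1 January – 11 December 2022: 345 days at 32.5 mills → £2,500,000 × 3.25% × 345/365 = £76,797.9452
12 December – 31 December 2022: 20 days at 21.5 mills → £2,500,000 × 2.15% × 20/365 = £2,945.2055
Total = £79,743.1507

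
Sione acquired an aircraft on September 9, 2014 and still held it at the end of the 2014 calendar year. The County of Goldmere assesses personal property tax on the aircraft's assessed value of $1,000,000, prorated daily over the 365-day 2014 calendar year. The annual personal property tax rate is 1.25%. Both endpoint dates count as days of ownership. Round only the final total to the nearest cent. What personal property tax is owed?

Days held (September 9 – December 31, 2014): 114 out of 365
Tax = $1,000,000 × 1.25% × 114/365 = $3,904.1096

$3,904.11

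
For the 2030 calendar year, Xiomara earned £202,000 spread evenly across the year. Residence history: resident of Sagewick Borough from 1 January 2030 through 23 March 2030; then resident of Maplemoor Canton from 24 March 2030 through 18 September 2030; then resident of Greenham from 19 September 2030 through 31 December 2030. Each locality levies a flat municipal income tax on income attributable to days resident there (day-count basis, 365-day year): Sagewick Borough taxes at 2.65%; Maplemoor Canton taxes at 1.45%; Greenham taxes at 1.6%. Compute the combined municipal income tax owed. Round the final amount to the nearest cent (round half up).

Sagewick Borough, 1 January – 23 March 2030: 82 days → £202,000 × 2.65% × 82/365 = £1,202.5918
Maplemoor Canton, 24 March – 18 September 2030: 179 days → £202,000 × 1.45% × 179/365 = £1,436.4137
Greenham, 19 September – 31 December 2030: 104 days → £202,000 × 1.6% × 104/365 = £920.8986
Total = £3,559.9041

£3,559.90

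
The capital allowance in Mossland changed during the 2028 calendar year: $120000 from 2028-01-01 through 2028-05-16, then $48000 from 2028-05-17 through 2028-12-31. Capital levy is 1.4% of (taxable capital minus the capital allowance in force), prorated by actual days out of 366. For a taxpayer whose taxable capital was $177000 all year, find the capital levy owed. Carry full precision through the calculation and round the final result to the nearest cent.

$1428.69

2028-01-01 to 2028-05-16: 137 days, exemption $120000 → ($177000 − $120000) × 1.4% × 137/366 = $298.7049
2028-05-17 to 2028-12-31: 229 days, exemption $48000 → ($177000 − $48000) × 1.4% × 229/366 = $1129.9836
Total = $1428.6885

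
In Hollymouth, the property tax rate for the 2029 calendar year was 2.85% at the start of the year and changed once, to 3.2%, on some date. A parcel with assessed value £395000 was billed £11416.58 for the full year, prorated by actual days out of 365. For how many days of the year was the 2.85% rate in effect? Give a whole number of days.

323 days

Let d = days at the first rate; then 365 − d days at the second rate.
£395000 × [2.85%·d + 3.2%·(365−d)] / 365 = £11416.58
Solving gives d = 323, so the new rate took effect on 20 November 2029.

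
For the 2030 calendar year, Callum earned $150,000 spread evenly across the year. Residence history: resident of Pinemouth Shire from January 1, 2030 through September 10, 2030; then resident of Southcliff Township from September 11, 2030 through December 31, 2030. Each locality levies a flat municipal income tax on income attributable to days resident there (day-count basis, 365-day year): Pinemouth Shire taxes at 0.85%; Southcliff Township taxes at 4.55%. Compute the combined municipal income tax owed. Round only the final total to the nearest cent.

$2,978.01

Pinemouth Shire, January 1 – September 10, 2030: 253 days → $150,000 × 0.85% × 253/365 = $883.7671
Southcliff Township, September 11 – December 31, 2030: 112 days → $150,000 × 4.55% × 112/365 = $2,094.2466
Total = $2,978.0137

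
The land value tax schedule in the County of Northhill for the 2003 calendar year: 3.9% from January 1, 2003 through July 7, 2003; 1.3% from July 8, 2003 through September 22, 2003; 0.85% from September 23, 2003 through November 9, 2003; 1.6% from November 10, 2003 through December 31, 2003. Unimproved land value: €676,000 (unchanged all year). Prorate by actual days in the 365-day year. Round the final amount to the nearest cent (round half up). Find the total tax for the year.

€17,729.72

January 1 – July 7, 2003: 188 days at 3.9% → €676,000 × 3.9% × 188/365 = €13,579.2658
July 8 – September 22, 2003: 77 days at 1.3% → €676,000 × 1.3% × 77/365 = €1,853.9068
September 23 – November 9, 2003: 48 days at 0.85% → €676,000 × 0.85% × 48/365 = €755.6384
November 10 – December 31, 2003: 52 days at 1.6% → €676,000 × 1.6% × 52/365 = €1,540.9096
Total = €17,729.7205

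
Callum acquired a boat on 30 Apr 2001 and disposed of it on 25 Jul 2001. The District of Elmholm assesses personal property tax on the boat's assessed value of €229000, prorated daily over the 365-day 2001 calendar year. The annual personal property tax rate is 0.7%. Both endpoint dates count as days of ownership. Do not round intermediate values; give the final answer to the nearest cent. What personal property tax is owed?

Days held (30 Apr – 25 Jul 2001): 87 out of 365
Tax = €229000 × 0.7% × 87/365 = €382.0849

€382.08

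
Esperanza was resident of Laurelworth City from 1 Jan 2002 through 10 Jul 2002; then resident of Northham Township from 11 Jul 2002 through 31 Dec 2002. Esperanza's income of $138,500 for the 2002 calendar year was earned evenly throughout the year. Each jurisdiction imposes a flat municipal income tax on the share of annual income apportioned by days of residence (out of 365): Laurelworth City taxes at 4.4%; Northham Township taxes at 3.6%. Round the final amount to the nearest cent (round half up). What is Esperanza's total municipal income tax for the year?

$5,565.80

Laurelworth City, 1 Jan – 10 Jul 2002: 191 days → $138,500 × 4.4% × 191/365 = $3,188.9151
Northham Township, 11 Jul – 31 Dec 2002: 174 days → $138,500 × 3.6% × 174/365 = $2,376.8877
Total = $5,565.8027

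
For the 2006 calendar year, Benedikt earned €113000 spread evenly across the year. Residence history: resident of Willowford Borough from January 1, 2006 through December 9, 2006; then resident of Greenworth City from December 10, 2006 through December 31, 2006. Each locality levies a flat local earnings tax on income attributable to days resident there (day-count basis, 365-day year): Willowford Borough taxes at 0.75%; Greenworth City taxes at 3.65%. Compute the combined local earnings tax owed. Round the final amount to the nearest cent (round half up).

Willowford Borough, January 1 – December 9, 2006: 343 days → €113000 × 0.75% × 343/365 = €796.4178
Greenworth City, December 10 – December 31, 2006: 22 days → €113000 × 3.65% × 22/365 = €248.6000
Total = €1045.0178

€1045.02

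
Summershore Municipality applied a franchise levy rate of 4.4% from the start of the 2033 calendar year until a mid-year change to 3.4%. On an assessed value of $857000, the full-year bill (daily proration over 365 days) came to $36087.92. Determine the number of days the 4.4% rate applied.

Let d = days at the first rate; then 365 − d days at the second rate.
$857000 × [4.4%·d + 3.4%·(365−d)] / 365 = $36087.92
Solving gives d = 296, so the new rate took effect on 24 Oct 2033.

296 days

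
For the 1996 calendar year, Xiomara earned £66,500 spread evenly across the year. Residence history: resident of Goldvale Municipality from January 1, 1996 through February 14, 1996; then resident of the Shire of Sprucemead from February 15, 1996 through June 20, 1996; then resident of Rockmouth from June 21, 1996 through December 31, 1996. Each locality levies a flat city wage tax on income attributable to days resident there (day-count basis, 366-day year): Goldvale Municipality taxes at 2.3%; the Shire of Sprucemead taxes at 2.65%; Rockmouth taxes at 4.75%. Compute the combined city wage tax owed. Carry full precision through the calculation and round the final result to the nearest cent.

Goldvale Municipality, January 1 – February 14, 1996: 45 days → £66,500 × 2.3% × 45/366 = £188.0533
The Shire of Sprucemead, February 15 – June 20, 1996: 127 days → £66,500 × 2.65% × 127/366 = £611.4911
Rockmouth, June 21 – December 31, 1996: 194 days → £66,500 × 4.75% × 194/366 = £1,674.3101
Total = £2,473.8545

£2,473.85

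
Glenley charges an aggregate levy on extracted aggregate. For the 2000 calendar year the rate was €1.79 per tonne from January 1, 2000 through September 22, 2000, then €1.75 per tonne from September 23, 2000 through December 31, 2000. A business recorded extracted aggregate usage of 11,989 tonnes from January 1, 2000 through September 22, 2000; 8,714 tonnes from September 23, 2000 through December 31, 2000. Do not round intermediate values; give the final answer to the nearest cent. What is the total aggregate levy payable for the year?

€36,709.81

January 1 – September 22, 2000: 11,989 tonnes at €1.79/tonne → €21,460.31
September 23 – December 31, 2000: 8,714 tonnes at €1.75/tonne → €15,249.50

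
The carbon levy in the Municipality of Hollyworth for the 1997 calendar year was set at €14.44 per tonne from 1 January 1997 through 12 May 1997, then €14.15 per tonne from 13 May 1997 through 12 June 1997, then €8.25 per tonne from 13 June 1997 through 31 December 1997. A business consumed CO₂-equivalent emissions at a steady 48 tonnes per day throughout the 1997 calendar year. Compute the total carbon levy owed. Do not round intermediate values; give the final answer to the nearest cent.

€192,539.04

1 January – 12 May 1997: 132 days × 48 tonnes/day = 6,336 tonnes at €14.44/tonne → €91,491.84
13 May – 12 June 1997: 31 days × 48 tonnes/day = 1,488 tonnes at €14.15/tonne → €21,055.20
13 June – 31 December 1997: 202 days × 48 tonnes/day = 9,696 tonnes at €8.25/tonne → €79,992.00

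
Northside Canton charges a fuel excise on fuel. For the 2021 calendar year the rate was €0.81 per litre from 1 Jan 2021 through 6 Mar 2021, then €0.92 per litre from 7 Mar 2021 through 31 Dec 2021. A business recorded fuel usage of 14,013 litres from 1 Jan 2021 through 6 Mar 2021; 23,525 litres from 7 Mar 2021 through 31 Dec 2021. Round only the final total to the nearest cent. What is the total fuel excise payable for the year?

1 Jan – 6 Mar 2021: 14,013 litres at €0.81/litre → €11,350.53
7 Mar – 31 Dec 2021: 23,525 litres at €0.92/litre → €21,643.00

€32,993.53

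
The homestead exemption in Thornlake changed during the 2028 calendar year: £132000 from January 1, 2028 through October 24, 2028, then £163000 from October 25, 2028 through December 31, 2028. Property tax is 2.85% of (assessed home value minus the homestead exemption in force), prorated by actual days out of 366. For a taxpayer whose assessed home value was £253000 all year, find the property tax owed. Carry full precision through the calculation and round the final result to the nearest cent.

January 1 – October 24, 2028: 298 days, exemption £132000 → (£253000 − £132000) × 2.85% × 298/366 = £2807.7951
October 25 – December 31, 2028: 68 days, exemption £163000 → (£253000 − £163000) × 2.85% × 68/366 = £476.5574
Total = £3284.3525

£3284.35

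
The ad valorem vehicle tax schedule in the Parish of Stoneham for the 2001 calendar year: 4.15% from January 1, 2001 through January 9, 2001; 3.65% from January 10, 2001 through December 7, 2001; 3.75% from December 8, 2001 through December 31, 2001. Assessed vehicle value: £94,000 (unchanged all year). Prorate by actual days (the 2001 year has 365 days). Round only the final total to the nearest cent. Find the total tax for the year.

January 1 – January 9, 2001: 9 days at 4.15% → £94,000 × 4.15% × 9/365 = £96.1890
January 10 – December 7, 2001: 332 days at 3.65% → £94,000 × 3.65% × 332/365 = £3,120.8000
December 8 – December 31, 2001: 24 days at 3.75% → £94,000 × 3.75% × 24/365 = £231.7808
Total = £3,448.7699

£3,448.77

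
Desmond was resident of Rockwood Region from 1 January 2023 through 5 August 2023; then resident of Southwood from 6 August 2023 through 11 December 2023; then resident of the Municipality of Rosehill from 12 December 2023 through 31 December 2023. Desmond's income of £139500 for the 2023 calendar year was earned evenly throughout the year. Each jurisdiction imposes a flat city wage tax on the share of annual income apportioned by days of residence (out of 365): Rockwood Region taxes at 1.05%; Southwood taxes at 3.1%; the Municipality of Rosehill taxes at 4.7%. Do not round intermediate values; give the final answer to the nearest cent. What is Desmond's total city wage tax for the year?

£2746.62

Rockwood Region, 1 January – 5 August 2023: 217 days → £139500 × 1.05% × 217/365 = £870.8240
Southwood, 6 August – 11 December 2023: 128 days → £139500 × 3.1% × 128/365 = £1516.5370
The Municipality of Rosehill, 12 December – 31 December 2023: 20 days → £139500 × 4.7% × 20/365 = £359.2603
Total = £2746.6212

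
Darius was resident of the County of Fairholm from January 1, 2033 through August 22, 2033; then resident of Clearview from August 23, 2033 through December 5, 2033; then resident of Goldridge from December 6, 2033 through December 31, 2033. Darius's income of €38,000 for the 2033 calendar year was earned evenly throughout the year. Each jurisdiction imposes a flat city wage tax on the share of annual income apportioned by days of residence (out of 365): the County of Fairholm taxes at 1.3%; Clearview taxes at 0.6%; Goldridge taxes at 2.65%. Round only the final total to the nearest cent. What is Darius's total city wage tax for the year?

€454.02

The County of Fairholm, January 1 – August 22, 2033: 234 days → €38,000 × 1.3% × 234/365 = €316.7014
Clearview, August 23 – December 5, 2033: 105 days → €38,000 × 0.6% × 105/365 = €65.5890
Goldridge, December 6 – December 31, 2033: 26 days → €38,000 × 2.65% × 26/365 = €71.7315
Total = €454.0219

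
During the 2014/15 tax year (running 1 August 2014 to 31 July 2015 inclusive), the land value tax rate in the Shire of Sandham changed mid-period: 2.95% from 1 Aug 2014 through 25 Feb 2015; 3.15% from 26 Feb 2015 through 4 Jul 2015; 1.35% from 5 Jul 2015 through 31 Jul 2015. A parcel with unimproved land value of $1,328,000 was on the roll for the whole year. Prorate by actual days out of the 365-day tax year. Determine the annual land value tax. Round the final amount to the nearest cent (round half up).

$38,542.93

1 Aug 2014 – 25 Feb 2015: 209 days at 2.95% → $1,328,000 × 2.95% × 209/365 = $22,432.2849
26 Feb – 4 Jul 2015: 129 days at 3.15% → $1,328,000 × 3.15% × 129/365 = $14,784.4603
5 Jul – 31 Jul 2015: 27 days at 1.35% → $1,328,000 × 1.35% × 27/365 = $1,326.1808
Total = $38,542.9260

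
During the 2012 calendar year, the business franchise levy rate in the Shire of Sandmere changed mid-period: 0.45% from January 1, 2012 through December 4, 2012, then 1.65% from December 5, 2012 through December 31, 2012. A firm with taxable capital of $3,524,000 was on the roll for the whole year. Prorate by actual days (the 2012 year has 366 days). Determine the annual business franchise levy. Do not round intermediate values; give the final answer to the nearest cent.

January 1 – December 4, 2012: 339 days at 0.45% → $3,524,000 × 0.45% × 339/366 = $14,688.1475
December 5 – December 31, 2012: 27 days at 1.65% → $3,524,000 × 1.65% × 27/366 = $4,289.4590
Total = $18,977.6066

$18,977.61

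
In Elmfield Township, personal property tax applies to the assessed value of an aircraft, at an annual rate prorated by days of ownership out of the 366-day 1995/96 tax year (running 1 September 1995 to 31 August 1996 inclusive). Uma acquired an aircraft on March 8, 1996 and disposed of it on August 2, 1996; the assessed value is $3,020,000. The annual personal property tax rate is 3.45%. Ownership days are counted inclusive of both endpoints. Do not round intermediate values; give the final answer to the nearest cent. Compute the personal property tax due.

Days held (March 8 – August 2, 1996): 148 out of 366
Tax = $3,020,000 × 3.45% × 148/366 = $42,131.4754

$42,131.48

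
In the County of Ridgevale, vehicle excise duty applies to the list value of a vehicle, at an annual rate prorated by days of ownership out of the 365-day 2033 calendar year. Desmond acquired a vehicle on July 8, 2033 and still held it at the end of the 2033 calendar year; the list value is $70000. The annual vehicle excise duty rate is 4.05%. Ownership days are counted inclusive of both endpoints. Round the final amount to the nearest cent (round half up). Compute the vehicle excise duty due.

$1374.78

Days held (July 8 – December 31, 2033): 177 out of 365
Tax = $70000 × 4.05% × 177/365 = $1374.7808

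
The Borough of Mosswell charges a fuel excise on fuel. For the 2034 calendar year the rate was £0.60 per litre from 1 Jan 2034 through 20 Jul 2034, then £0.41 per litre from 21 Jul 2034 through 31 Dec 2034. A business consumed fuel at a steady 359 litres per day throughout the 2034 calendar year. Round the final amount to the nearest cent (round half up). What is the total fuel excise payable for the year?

£67,434.56

1 Jan – 20 Jul 2034: 201 days × 359 litres/day = 72,159 litres at £0.60/litre → £43,295.40
21 Jul – 31 Dec 2034: 164 days × 359 litres/day = 58,876 litres at £0.41/litre → £24,139.16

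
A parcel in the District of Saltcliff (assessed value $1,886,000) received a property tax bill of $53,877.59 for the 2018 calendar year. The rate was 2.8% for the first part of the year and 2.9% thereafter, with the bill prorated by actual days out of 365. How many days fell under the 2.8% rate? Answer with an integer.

158 days

Let d = days at the first rate; then 365 − d days at the second rate.
$1,886,000 × [2.8%·d + 2.9%·(365−d)] / 365 = $53,877.59
Solving gives d = 158, so the new rate took effect on 8 Jun 2018.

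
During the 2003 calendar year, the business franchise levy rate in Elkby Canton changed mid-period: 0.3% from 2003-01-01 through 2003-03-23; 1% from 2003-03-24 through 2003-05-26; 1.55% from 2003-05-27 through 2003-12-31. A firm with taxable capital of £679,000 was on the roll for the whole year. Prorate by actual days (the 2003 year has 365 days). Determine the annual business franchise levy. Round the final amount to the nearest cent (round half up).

2003-01-01 to 2003-03-23: 82 days at 0.3% → £679,000 × 0.3% × 82/365 = £457.6274
2003-03-24 to 2003-05-26: 64 days at 1% → £679,000 × 1% × 64/365 = £1,190.5753
2003-05-27 to 2003-12-31: 219 days at 1.55% → £679,000 × 1.55% × 219/365 = £6,314.7000
Total = £7,962.9027

£7,962.90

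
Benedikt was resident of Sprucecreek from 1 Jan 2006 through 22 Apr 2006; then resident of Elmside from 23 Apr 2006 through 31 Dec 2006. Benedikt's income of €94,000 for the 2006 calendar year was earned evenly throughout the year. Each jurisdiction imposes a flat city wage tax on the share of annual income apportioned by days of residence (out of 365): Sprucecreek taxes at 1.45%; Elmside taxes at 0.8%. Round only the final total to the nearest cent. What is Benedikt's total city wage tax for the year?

Sprucecreek, 1 Jan – 22 Apr 2006: 112 days → €94,000 × 1.45% × 112/365 = €418.2356
Elmside, 23 Apr – 31 Dec 2006: 253 days → €94,000 × 0.8% × 253/365 = €521.2493
Total = €939.4849

€939.48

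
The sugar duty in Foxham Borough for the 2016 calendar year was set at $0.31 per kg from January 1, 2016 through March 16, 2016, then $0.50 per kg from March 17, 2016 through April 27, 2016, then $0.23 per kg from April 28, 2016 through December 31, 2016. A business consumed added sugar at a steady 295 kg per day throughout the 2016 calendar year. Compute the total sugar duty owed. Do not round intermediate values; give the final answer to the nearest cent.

January 1 – March 16, 2016: 76 days × 295 kg/day = 22,420 kg at $0.31/kg → $6950.20
March 17 – April 27, 2016: 42 days × 295 kg/day = 12,390 kg at $0.50/kg → $6195.00
April 28 – December 31, 2016: 248 days × 295 kg/day = 73,160 kg at $0.23/kg → $16826.80

$29972.00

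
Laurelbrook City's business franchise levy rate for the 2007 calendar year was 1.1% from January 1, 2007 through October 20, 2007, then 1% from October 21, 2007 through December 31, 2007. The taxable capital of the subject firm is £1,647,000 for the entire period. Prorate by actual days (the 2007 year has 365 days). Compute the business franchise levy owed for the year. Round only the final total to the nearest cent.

£17,792.11

January 1 – October 20, 2007: 293 days at 1.1% → £1,647,000 × 1.1% × 293/365 = £14,543.2356
October 21 – December 31, 2007: 72 days at 1% → £1,647,000 × 1% × 72/365 = £3,248.8767
Total = £17,792.1123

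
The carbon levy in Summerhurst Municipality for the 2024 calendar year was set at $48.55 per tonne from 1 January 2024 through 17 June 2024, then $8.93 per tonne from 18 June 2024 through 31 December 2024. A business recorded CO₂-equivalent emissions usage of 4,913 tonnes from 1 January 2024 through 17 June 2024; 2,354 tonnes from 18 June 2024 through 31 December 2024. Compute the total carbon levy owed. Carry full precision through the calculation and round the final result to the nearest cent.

1 January – 17 June 2024: 4,913 tonnes at $48.55/tonne → $238,526.15
18 June – 31 December 2024: 2,354 tonnes at $8.93/tonne → $21,021.22

$259,547.37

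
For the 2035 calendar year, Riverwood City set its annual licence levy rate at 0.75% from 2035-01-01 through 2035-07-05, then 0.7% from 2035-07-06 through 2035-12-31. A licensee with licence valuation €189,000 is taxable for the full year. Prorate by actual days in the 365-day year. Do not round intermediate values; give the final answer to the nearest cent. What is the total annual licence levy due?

€1,371.16

2035-01-01 to 2035-07-05: 186 days at 0.75% → €189,000 × 0.75% × 186/365 = €722.3425
2035-07-06 to 2035-12-31: 179 days at 0.7% → €189,000 × 0.7% × 179/365 = €648.8137
Total = €1,371.1562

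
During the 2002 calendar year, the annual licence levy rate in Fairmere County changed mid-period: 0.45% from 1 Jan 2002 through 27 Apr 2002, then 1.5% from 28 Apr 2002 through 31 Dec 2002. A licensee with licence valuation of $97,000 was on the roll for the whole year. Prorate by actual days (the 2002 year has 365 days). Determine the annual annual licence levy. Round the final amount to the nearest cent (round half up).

1 Jan – 27 Apr 2002: 117 days at 0.45% → $97,000 × 0.45% × 117/365 = $139.9192
28 Apr – 31 Dec 2002: 248 days at 1.5% → $97,000 × 1.5% × 248/365 = $988.6027
Total = $1,128.5219

$1,128.52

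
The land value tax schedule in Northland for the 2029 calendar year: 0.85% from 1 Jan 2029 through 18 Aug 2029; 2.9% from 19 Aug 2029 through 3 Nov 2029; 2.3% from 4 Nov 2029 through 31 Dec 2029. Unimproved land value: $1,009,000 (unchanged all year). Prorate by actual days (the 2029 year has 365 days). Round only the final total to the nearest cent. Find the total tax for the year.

$15,264.93

1 Jan – 18 Aug 2029: 230 days at 0.85% → $1,009,000 × 0.85% × 230/365 = $5,404.3699
19 Aug – 3 Nov 2029: 77 days at 2.9% → $1,009,000 × 2.9% × 77/365 = $6,172.8685
4 Nov – 31 Dec 2029: 58 days at 2.3% → $1,009,000 × 2.3% × 58/365 = $3,687.6877
Total = $15,264.9260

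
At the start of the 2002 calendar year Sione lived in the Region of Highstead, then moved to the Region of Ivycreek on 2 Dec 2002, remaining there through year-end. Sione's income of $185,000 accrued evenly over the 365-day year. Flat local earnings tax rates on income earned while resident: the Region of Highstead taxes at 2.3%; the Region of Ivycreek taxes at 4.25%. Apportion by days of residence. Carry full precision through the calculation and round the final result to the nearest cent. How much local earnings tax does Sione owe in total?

The Region of Highstead, 1 Jan – 1 Dec 2002: 335 days → $185,000 × 2.3% × 335/365 = $3,905.2740
The Region of Ivycreek, 2 Dec – 31 Dec 2002: 30 days → $185,000 × 4.25% × 30/365 = $646.2329
Total = $4,551.5068

$4,551.51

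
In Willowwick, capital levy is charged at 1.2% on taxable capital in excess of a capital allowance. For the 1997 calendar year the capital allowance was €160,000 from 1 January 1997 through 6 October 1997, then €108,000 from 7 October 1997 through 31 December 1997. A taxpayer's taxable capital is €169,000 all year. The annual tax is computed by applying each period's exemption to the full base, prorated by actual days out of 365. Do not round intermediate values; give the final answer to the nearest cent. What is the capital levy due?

€255.02

1 January – 6 October 1997: 279 days, exemption €160,000 → (€169,000 − €160,000) × 1.2% × 279/365 = €82.5534
7 October – 31 December 1997: 86 days, exemption €108,000 → (€169,000 − €108,000) × 1.2% × 86/365 = €172.4712
Total = €255.0247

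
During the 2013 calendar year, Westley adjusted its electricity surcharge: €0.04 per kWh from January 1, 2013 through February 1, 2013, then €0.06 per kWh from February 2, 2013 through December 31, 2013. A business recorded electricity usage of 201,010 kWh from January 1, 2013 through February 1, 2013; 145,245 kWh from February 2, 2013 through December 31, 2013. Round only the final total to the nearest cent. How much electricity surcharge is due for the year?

€16,755.10

January 1 – February 1, 2013: 201,010 kWh at €0.04/kWh → €8,040.40
February 2 – December 31, 2013: 145,245 kWh at €0.06/kWh → €8,714.70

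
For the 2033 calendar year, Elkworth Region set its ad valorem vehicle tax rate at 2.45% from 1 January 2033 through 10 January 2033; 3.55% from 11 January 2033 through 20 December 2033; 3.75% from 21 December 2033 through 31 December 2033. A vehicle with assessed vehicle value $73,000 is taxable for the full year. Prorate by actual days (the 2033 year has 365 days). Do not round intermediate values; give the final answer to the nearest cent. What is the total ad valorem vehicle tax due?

$2,573.90

1 January – 10 January 2033: 10 days at 2.45% → $73,000 × 2.45% × 10/365 = $49.0000
11 January – 20 December 2033: 344 days at 3.55% → $73,000 × 3.55% × 344/365 = $2,442.4000
21 December – 31 December 2033: 11 days at 3.75% → $73,000 × 3.75% × 11/365 = $82.5000
Total = $2,573.9000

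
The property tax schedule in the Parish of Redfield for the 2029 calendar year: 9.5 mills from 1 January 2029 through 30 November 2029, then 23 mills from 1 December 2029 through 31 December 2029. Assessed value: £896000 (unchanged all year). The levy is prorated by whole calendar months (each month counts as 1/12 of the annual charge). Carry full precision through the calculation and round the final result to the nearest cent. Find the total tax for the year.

£9520.00

1 January – 30 November 2029: 11 months at 9.5 mills → £896000 × 0.95% × 11/12 = £7802.6667
1 December – 31 December 2029: 1 month at 23 mills → £896000 × 2.3% × 1/12 = £1717.3333
Total = £9520.0000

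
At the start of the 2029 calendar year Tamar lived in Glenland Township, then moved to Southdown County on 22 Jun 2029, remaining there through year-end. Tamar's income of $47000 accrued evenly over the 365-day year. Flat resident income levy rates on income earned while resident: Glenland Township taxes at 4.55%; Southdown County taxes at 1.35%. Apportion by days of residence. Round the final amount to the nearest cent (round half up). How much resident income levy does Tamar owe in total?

Glenland Township, 1 Jan – 21 Jun 2029: 172 days → $47000 × 4.55% × 172/365 = $1007.7315
Southdown County, 22 Jun – 31 Dec 2029: 193 days → $47000 × 1.35% × 193/365 = $335.5027
Total = $1343.2342

$1343.23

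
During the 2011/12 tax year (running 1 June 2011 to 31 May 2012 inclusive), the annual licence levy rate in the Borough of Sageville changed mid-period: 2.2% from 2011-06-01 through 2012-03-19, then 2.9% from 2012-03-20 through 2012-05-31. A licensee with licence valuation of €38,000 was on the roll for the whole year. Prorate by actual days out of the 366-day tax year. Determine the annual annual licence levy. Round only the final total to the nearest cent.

2011-06-01 to 2012-03-19: 293 days at 2.2% → €38,000 × 2.2% × 293/366 = €669.2568
2012-03-20 to 2012-05-31: 73 days at 2.9% → €38,000 × 2.9% × 73/366 = €219.7978
Total = €889.0546

€889.05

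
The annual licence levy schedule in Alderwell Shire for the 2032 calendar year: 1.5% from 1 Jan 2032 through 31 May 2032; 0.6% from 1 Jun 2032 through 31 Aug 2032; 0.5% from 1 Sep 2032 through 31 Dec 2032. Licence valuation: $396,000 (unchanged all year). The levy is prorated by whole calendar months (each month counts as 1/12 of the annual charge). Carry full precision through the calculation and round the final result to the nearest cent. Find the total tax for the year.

$3,729.00

1 Jan – 31 May 2032: 5 months at 1.5% → $396,000 × 1.5% × 5/12 = $2,475.0000
1 Jun – 31 Aug 2032: 3 months at 0.6% → $396,000 × 0.6% × 3/12 = $594.0000
1 Sep – 31 Dec 2032: 4 months at 0.5% → $396,000 × 0.5% × 4/12 = $660.0000
Total = $3,729.0000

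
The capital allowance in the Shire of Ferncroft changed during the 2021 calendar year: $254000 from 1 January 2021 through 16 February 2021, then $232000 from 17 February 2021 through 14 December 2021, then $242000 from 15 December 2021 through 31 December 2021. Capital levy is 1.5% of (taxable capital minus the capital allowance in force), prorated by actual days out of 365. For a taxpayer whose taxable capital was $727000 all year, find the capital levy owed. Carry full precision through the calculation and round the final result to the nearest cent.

$7375.52

1 January – 16 February 2021: 47 days, exemption $254000 → ($727000 − $254000) × 1.5% × 47/365 = $913.6027
17 February – 14 December 2021: 301 days, exemption $232000 → ($727000 − $232000) × 1.5% × 301/365 = $6123.0822
15 December – 31 December 2021: 17 days, exemption $242000 → ($727000 − $242000) × 1.5% × 17/365 = $338.8356
Total = $7375.5205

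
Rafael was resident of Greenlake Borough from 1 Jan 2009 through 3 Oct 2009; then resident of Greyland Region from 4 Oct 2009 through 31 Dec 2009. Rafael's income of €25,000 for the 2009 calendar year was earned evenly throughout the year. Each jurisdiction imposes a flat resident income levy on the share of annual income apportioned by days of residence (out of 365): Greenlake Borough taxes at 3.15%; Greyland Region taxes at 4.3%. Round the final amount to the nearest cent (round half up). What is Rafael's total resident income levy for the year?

€857.60

Greenlake Borough, 1 Jan – 3 Oct 2009: 276 days → €25,000 × 3.15% × 276/365 = €595.4795
Greyland Region, 4 Oct – 31 Dec 2009: 89 days → €25,000 × 4.3% × 89/365 = €262.1233
Total = €857.6027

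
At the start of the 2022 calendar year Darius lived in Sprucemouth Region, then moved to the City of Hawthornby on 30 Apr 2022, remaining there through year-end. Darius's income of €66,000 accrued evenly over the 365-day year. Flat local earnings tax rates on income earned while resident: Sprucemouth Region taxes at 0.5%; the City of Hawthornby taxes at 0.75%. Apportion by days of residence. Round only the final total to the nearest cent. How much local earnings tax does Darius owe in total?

€441.21

Sprucemouth Region, 1 Jan – 29 Apr 2022: 119 days → €66,000 × 0.5% × 119/365 = €107.5890
The City of Hawthornby, 30 Apr – 31 Dec 2022: 246 days → €66,000 × 0.75% × 246/365 = €333.6164
Total = €441.2055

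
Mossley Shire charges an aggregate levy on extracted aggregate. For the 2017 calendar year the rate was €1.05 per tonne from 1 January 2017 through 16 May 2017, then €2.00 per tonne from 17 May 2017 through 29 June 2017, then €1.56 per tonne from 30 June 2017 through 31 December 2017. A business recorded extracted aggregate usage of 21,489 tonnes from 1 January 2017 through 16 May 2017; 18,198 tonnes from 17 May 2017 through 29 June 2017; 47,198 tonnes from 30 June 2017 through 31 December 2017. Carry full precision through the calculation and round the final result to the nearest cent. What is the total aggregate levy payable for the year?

€132588.33

1 January – 16 May 2017: 21,489 tonnes at €1.05/tonne → €22563.45
17 May – 29 June 2017: 18,198 tonnes at €2.00/tonne → €36396.00
30 June – 31 December 2017: 47,198 tonnes at €1.56/tonne → €73628.88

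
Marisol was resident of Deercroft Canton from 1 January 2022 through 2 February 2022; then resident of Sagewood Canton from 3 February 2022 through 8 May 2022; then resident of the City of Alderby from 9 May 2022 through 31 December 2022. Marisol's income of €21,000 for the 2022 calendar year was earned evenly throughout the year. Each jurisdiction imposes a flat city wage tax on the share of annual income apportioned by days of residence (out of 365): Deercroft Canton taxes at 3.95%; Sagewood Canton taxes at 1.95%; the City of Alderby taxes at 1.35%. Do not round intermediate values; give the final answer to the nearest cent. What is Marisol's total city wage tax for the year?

Deercroft Canton, 1 January – 2 February 2022: 33 days → €21,000 × 3.95% × 33/365 = €74.9959
Sagewood Canton, 3 February – 8 May 2022: 95 days → €21,000 × 1.95% × 95/365 = €106.5822
The City of Alderby, 9 May – 31 December 2022: 237 days → €21,000 × 1.35% × 237/365 = €184.0808
Total = €365.6589

€365.66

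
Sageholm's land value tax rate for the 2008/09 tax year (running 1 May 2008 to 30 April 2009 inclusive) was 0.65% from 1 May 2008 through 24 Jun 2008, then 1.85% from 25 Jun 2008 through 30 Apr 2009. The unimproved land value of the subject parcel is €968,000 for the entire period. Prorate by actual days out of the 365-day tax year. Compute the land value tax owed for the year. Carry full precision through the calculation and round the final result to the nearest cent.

1 May – 24 Jun 2008: 55 days at 0.65% → €968,000 × 0.65% × 55/365 = €948.1096
25 Jun 2008 – 30 Apr 2009: 310 days at 1.85% → €968,000 × 1.85% × 310/365 = €15,209.5342
Total = €16,157.6438

€16,157.64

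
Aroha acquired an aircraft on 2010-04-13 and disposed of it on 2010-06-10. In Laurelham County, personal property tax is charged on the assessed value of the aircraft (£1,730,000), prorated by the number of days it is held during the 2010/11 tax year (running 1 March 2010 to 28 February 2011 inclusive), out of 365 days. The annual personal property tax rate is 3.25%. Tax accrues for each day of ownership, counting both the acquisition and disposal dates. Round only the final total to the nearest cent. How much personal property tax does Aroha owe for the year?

Days held (2010-04-13 to 2010-06-10): 59 out of 365
Tax = £1,730,000 × 3.25% × 59/365 = £9,088.4247

£9,088.42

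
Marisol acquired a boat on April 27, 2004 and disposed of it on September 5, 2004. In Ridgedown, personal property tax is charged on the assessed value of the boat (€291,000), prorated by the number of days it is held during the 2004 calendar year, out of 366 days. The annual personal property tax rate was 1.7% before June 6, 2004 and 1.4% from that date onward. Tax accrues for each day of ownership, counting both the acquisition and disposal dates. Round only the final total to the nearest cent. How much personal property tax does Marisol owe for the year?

€1,564.72

April 27 – June 5, 2004: 40 days at 1.7% → €291,000 × 1.7% × 40/366 = €540.6557
June 6 – September 5, 2004: 92 days at 1.4% → €291,000 × 1.4% × 92/366 = €1,024.0656
Total = €1,564.7213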